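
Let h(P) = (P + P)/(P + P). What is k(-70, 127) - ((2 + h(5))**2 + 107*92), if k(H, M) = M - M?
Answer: -9853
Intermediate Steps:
h(P) = 1 (h(P) = (2*P)/((2*P)) = (2*P)*(1/(2*P)) = 1)
k(H, M) = 0
k(-70, 127) - ((2 + h(5))**2 + 107*92) = 0 - ((2 + 1)**2 + 107*92) = 0 - (3**2 + 9844) = 0 - (9 + 9844) = 0 - 1*9853 = 0 - 9853 = -9853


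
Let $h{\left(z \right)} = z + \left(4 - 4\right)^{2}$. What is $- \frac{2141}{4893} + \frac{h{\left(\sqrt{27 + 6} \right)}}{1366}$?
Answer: $- \frac{2141}{4893} + \frac{\sqrt{33}}{1366} \approx -0.43336$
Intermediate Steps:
$h{\left(z \right)} = z$ ($h{\left(z \right)} = z + 0^{2} = z + 0 = z$)
$- \frac{2141}{4893} + \frac{h{\left(\sqrt{27 + 6} \right)}}{1366} = - \frac{2141}{4893} + \frac{\sqrt{27 + 6}}{1366} = \left(-2141\right) \frac{1}{4893} + \sqrt{33} \cdot \frac{1}{1366} = - \frac{2141}{4893} + \frac{\sqrt{33}}{1366}$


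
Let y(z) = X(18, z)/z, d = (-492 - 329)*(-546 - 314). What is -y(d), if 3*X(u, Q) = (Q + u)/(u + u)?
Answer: -353039/38127240 ≈ -0.0092595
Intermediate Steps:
d = 706060 (d = -821*(-860) = 706060)
X(u, Q) = (Q + u)/(6*u) (X(u, Q) = ((Q + u)/(u + u))/3 = ((Q + u)/((2*u)))/3 = ((Q + u)*(1/(2*u)))/3 = ((Q + u)/(2*u))/3 = (Q + u)/(6*u))
y(z) = (1/6 + z/108)/z (y(z) = ((1/6)*(z + 18)/18)/z = ((1/6)*(1/18)*(18 + z))/z = (1/6 + z/108)/z)
-y(d) = -(18 + 706060)/(108*706060) = -706078/(108*706060) = -1*353039/38127240 = -353039/38127240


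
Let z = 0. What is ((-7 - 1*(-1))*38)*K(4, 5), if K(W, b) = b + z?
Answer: -1140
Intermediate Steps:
K(W, b) = b (K(W, b) = b + 0 = b)
((-7 - 1*(-1))*38)*K(4, 5) = ((-7 - 1*(-1))*38)*5 = ((-7 + 1)*38)*5 = -6*38*5 = -228*5 = -1140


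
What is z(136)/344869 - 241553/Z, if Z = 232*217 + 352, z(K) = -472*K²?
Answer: -525885899509/17483478824 ≈ -30.079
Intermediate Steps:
Z = 50696 (Z = 50344 + 352 = 50696)
z(136)/344869 - 241553/Z = -472*136²/344869 - 241553/50696 = -472*18496*(1/344869) - 241553*1/50696 = -8730112*1/344869 - 241553/50696 = -8730112/344869 - 241553/50696 = -525885899509/17483478824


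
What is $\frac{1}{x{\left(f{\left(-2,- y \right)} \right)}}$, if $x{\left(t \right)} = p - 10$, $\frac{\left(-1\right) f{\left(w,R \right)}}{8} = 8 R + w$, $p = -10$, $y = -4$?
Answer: $- \frac{1}{20} \approx -0.05$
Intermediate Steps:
$f{\left(w,R \right)} = - 64 R - 8 w$ ($f{\left(w,R \right)} = - 8 \left(8 R + w\right) = - 8 \left(w + 8 R\right) = - 64 R - 8 w$)
$x{\left(t \right)} = -20$ ($x{\left(t \right)} = -10 - 10 = -20$)
$\frac{1}{x{\left(f{\left(-2,- y \right)} \right)}} = \frac{1}{-20} = - \frac{1}{20}$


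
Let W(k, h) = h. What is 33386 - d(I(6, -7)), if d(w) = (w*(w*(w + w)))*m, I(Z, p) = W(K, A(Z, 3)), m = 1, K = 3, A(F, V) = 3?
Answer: 33332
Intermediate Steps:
I(Z, p) = 3
d(w) = 2*w³ (d(w) = (w*(w*(w + w)))*1 = (w*(w*(2*w)))*1 = (w*(2*w²))*1 = (2*w³)*1 = 2*w³)
33386 - d(I(6, -7)) = 33386 - 2*3³ = 33386 - 2*27 = 33386 - 1*54 = 33386 - 54 = 33332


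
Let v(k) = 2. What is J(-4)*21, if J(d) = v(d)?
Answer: 42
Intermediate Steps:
J(d) = 2
J(-4)*21 = 2*21 = 42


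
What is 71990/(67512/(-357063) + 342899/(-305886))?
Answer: -374418525579420/6813691489 ≈ -54951.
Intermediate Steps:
71990/(67512/(-357063) + 342899/(-305886)) = 71990/(67512*(-1/357063) + 342899*(-1/305886)) = 71990/(-22504/119021 - 342899/305886) = 71990/(-6813691489/5200979658) = 71990*(-5200979658/6813691489) = -374418525579420/6813691489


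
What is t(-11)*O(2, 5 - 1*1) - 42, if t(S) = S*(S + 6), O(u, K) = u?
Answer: 68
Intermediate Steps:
t(S) = S*(6 + S)
t(-11)*O(2, 5 - 1*1) - 42 = -11*(6 - 11)*2 - 42 = -11*(-5)*2 - 42 = 55*2 - 42 = 110 - 42 = 68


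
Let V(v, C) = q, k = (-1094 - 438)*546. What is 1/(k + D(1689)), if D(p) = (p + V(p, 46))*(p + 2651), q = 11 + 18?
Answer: 1/6619648 ≈ 1.5107e-7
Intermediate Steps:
q = 29
k = -836472 (k = -1532*546 = -836472)
V(v, C) = 29
D(p) = (29 + p)*(2651 + p) (D(p) = (p + 29)*(p + 2651) = (29 + p)*(2651 + p))
1/(k + D(1689)) = 1/(-836472 + (76879 + 1689² + 2680*1689)) = 1/(-836472 + (76879 + 2852721 + 4526520)) = 1/(-836472 + 7456120) = 1/6619648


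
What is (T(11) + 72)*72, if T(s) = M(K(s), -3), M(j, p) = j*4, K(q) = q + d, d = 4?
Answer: 9504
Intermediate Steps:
K(q) = 4 + q (K(q) = q + 4 = 4 + q)
M(j, p) = 4*j
T(s) = 16 + 4*s (T(s) = 4*(4 + s) = 16 + 4*s)
(T(11) + 72)*72 = ((16 + 4*11) + 72)*72 = ((16 + 44) + 72)*72 = (60 + 72)*72 = 132*72 = 9504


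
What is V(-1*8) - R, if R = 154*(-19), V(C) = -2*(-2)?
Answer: 2930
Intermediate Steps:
V(C) = 4
R = -2926
V(-1*8) - R = 4 - 1*(-2926) = 4 + 2926 = 2930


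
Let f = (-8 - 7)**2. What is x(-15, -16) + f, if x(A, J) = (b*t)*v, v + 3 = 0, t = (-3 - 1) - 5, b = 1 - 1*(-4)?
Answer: 360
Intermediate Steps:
b = 5 (b = 1 + 4 = 5)
t = -9 (t = -4 - 5 = -9)
v = -3 (v = -3 + 0 = -3)
x(A, J) = 135 (x(A, J) = (5*(-9))*(-3) = -45*(-3) = 135)
f = 225 (f = (-15)**2 = 225)
x(-15, -16) + f = 135 + 225 = 360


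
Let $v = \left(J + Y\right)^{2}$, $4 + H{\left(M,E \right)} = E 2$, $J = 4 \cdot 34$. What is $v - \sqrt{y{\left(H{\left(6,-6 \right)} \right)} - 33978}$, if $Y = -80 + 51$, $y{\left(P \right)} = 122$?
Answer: $11449 - 184 i \approx 11449.0 - 184.0 i$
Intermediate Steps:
$J = 136$
$H{\left(M,E \right)} = -4 + 2 E$ ($H{\left(M,E \right)} = -4 + E 2 = -4 + 2 E$)
$Y = -29$
$v = 11449$ ($v = \left(136 - 29\right)^{2} = 107^{2} = 11449$)
$v - \sqrt{y{\left(H{\left(6,-6 \right)} \right)} - 33978} = 11449 - \sqrt{122 - 33978} = 11449 - \sqrt{-33856} = 11449 - 184 i$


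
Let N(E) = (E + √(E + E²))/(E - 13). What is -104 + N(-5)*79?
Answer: -1477/18 - 79*√5/9 ≈ -101.68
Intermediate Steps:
N(E) = (E + √(E + E²))/(-13 + E)
-104 + N(-5)*79 = -104 + ((-5 + √(-5*(1 - 5)))/(-13 - 5))*79 = -104 + ((-5 + √(-5*(-4)))/(-18))*79 = -104 - (-5 + √20)/18*79 = -104 - (-5 + 2*√5)/18*79 = -104 + (5/18 - √5/9)*79 = -104 + (395/18 - 79*√5/9) = -1477/18 - 79*√5/9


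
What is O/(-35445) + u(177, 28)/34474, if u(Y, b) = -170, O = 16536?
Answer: -96014619/203655155 ≈ -0.47146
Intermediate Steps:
O/(-35445) + u(177, 28)/34474 = 16536/(-35445) - 170/34474 = 16536*(-1/35445) - 170*1/34474 = -5512/11815 - 85/17237 = -96014619/203655155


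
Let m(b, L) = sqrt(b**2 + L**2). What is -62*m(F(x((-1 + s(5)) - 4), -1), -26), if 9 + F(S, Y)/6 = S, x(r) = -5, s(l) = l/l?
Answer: -124*sqrt(1933) ≈ -5451.8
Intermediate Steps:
s(l) = 1
F(S, Y) = -54 + 6*S
m(b, L) = sqrt(L**2 + b**2)
-62*m(F(x((-1 + s(5)) - 4), -1), -26) = -62*sqrt((-26)**2 + (-54 + 6*(-5))**2) = -62*sqrt(676 + (-54 - 30)**2) = -62*sqrt(676 + (-84)**2) = -62*sqrt(676 + 7056) = -124*sqrt(1933)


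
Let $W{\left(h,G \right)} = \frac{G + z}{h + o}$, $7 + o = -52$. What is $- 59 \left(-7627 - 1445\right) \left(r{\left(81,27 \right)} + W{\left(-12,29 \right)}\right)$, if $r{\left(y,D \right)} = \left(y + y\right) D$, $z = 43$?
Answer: $\frac{166184869536}{71} \approx 2.3406 \cdot 10^{9}$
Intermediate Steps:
$r{\left(y,D \right)} = 2 D y$ ($r{\left(y,D \right)} = 2 y D = 2 D y$)
$o = -59$ ($o = -7 - 52 = -59$)
$W{\left(h,G \right)} = \frac{43 + G}{-59 + h}$ ($W{\left(h,G \right)} = \frac{G + 43}{h - 59} = \frac{43 + G}{-59 + h}$)
$- 59 \left(-7627 - 1445\right) \left(r{\left(81,27 \right)} + W{\left(-12,29 \right)}\right) = - 59 \left(-7627 - 1445\right) \left(2 \cdot 27 \cdot 81 + \frac{43 + 29}{-59 - 12}\right) = - 59 \left(- 9072 \left(4374 + \frac{1}{-71} \cdot 72\right)\right) = - 59 \left(- 9072 \left(4374 - \frac{72}{71}\right)\right) = - 59 \left(\left(-9072\right) \frac{310482}{71}\right) = \left(-59\right) \left(- \frac{2816692704}{71}\right) = \frac{166184869536}{71}$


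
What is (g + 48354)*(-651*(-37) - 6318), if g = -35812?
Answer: 222858798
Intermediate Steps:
(g + 48354)*(-651*(-37) - 6318) = (-35812 + 48354)*(-651*(-37) - 6318) = 12542*(24087 - 6318) = 12542*17769 = 222858798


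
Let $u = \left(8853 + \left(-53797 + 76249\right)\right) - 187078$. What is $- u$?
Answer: $155773$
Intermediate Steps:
$u = -155773$ ($u = \left(8853 + 22452\right) - 187078 = 31305 - 187078 = -155773$)
$- u = \left(-1\right) \left(-155773\right) = 155773$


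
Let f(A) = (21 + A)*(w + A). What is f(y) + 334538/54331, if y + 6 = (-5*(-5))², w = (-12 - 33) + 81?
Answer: 22775889738/54331 ≈ 4.1921e+5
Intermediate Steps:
w = 36 (w = -45 + 81 = 36)
y = 619 (y = -6 + (-5*(-5))² = -6 + 25² = -6 + 625 = 619)
f(A) = (21 + A)*(36 + A)
f(y) + 334538/54331 = (756 + 619² + 57*619) + 334538/54331 = (756 + 383161 + 35283) + 334538*(1/54331) = 419200 + 334538/54331 = 22775889738/54331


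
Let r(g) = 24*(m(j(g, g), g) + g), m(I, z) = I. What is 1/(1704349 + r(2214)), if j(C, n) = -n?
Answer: 1/1704349 ≈ 5.8673e-7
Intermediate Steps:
r(g) = 0 (r(g) = 24*(-g + g) = 24*0 = 0)
1/(1704349 + r(2214)) = 1/(1704349 + 0) = 1/1704349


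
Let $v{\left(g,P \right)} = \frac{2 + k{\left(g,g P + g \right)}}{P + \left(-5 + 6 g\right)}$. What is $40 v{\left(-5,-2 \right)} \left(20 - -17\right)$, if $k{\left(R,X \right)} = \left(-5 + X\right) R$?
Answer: $-80$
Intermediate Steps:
$k{\left(R,X \right)} = R \left(-5 + X\right)$
$v{\left(g,P \right)} = \frac{2 + g \left(-5 + g + P g\right)}{-5 + P + 6 g}$ ($v{\left(g,P \right)} = \frac{2 + g \left(-5 + \left(g P + g\right)\right)}{P + \left(-5 + 6 g\right)} = \frac{2 + g \left(-5 + \left(P g + g\right)\right)}{-5 + P + 6 g} = \frac{2 + g \left(-5 + \left(g + P g\right)\right)}{-5 + P + 6 g} = \frac{2 + g \left(-5 + g + P g\right)}{-5 + P + 6 g}$)
$40 v{\left(-5,-2 \right)} \left(20 - -17\right) = 40 \frac{2 - 5 \left(-5 - 5 \left(1 - 2\right)\right)}{-5 - 2 + 6 \left(-5\right)} \left(20 - -17\right) = 40 \frac{2 - 5 \left(-5 - -5\right)}{-5 - 2 - 30} \left(20 + 17\right) = 40 \frac{2 - 5 \left(-5 + 5\right)}{-37} \cdot 37 = 40 \left(- \frac{2 - 0}{37}\right) 37 = 40 \left(- \frac{2 + 0}{37}\right) 37 = 40 \left(\left(- \frac{1}{37}\right) 2\right) 37 = 40 \left(- \frac{2}{37}\right) 37 = \left(- \frac{80}{37}\right) 37 = -80$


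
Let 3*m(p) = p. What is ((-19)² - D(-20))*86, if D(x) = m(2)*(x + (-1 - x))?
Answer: 93310/3 ≈ 31103.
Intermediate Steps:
m(p) = p/3
D(x) = -⅔ (D(x) = ((⅓)*2)*(x + (-1 - x)) = (⅔)*(-1) = -⅔)
((-19)² - D(-20))*86 = ((-19)² - 1*(-⅔))*86 = (361 + ⅔)*86 = (1085/3)*86 = 93310/3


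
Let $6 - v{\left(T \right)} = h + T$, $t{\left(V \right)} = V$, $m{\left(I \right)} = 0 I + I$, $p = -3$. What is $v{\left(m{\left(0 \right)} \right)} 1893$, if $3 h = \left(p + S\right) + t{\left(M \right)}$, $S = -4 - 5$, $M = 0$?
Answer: $18930$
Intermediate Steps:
$m{\left(I \right)} = I$ ($m{\left(I \right)} = 0 + I = I$)
$S = -9$ ($S = -4 - 5 = -9$)
$h = -4$ ($h = \frac{\left(-3 - 9\right) + 0}{3} = \frac{-12 + 0}{3} = \frac{1}{3} \left(-12\right) = -4$)
$v{\left(T \right)} = 10 - T$ ($v{\left(T \right)} = 6 - \left(-4 + T\right) = 10 - T$)
$v{\left(m{\left(0 \right)} \right)} 1893 = \left(10 - 0\right) 1893 = \left(10 + 0\right) 1893 = 10 \cdot 1893 = 18930$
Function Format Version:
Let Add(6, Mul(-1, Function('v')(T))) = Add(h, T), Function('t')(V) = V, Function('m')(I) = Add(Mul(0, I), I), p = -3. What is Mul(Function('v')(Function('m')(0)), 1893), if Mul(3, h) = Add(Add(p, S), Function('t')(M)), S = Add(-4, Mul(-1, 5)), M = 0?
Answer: 18930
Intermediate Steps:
Function('m')(I) = I (Function('m')(I) = Add(0, I) = I)
S = -9 (S = Add(-4, -5) = -9)
h = -4 (h = Mul(Rational(1, 3), Add(Add(-3, -9), 0)) = Mul(Rational(1, 3), Add(-12, 0)) = Mul(Rational(1, 3), -12) = -4)
Function('v')(T) = Add(10, Mul(-1, T)) (Function('v')(T) = Add(6, Mul(-1, Add(-4, T))) = Add(6, Add(4, Mul(-1, T))) = Add(10, Mul(-1, T)))
Mul(Function('v')(Function('m')(0)), 1893) = Mul(Add(10, Mul(-1, 0)), 1893) = Mul(Add(10, 0), 1893) = Mul(10, 1893) = 18930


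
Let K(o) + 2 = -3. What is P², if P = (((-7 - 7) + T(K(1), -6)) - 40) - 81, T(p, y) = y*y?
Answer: 9801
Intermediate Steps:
K(o) = -5 (K(o) = -2 - 3 = -5)
T(p, y) = y²
P = -99 (P = (((-7 - 7) + (-6)²) - 40) - 81 = ((-14 + 36) - 40) - 81 = (22 - 40) - 81 = -18 - 81 = -99)
P² = (-99)² = 9801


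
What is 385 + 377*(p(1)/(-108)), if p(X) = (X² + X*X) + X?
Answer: 13483/36 ≈ 374.53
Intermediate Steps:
p(X) = X + 2*X² (p(X) = (X² + X²) + X = 2*X² + X = X + 2*X²)
385 + 377*(p(1)/(-108)) = 385 + 377*((1*(1 + 2*1))/(-108)) = 385 + 377*((1*(1 + 2))*(-1/108)) = 385 + 377*((1*3)*(-1/108)) = 385 + 377*(3*(-1/108)) = 385 + 377*(-1/36) = 385 - 377/36 = 13483/36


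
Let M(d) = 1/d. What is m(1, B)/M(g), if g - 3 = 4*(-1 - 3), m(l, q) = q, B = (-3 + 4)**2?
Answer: -13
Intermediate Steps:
B = 1 (B = 1**2 = 1)
g = -13 (g = 3 + 4*(-1 - 3) = 3 + 4*(-4) = 3 - 16 = -13)
m(1, B)/M(g) = 1/1/(-13) = 1/(-1/13) = 1*(-13) = -13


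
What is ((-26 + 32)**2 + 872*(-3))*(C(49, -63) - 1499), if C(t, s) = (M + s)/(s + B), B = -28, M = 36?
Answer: 351865560/91 ≈ 3.8667e+6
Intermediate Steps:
C(t, s) = (36 + s)/(-28 + s) (C(t, s) = (36 + s)/(s - 28) = (36 + s)/(-28 + s))
((-26 + 32)**2 + 872*(-3))*(C(49, -63) - 1499) = ((-26 + 32)**2 + 872*(-3))*((36 - 63)/(-28 - 63) - 1499) = (6**2 - 2616)*(-27/(-91) - 1499) = (36 - 2616)*(-1/91*(-27) - 1499) = -2580*(27/91 - 1499) = -2580*(-136382/91) = 351865560/91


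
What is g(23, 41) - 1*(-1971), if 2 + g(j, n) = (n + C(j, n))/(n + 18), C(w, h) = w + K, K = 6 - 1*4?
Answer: 116237/59 ≈ 1970.1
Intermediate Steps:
K = 2 (K = 6 - 4 = 2)
C(w, h) = 2 + w (C(w, h) = w + 2 = 2 + w)
g(j, n) = -2 + (2 + j + n)/(18 + n) (g(j, n) = -2 + (n + (2 + j))/(n + 18) = -2 + (2 + j + n)/(18 + n))
g(23, 41) - 1*(-1971) = (-34 + 23 - 1*41)/(18 + 41) - 1*(-1971) = (-34 + 23 - 41)/59 + 1971 = (1/59)*(-52) + 1971 = -52/59 + 1971 = 116237/59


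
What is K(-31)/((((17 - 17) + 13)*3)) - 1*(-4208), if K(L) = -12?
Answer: 54700/13 ≈ 4207.7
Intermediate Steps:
K(-31)/((((17 - 17) + 13)*3)) - 1*(-4208) = -12*1/(3*((17 - 17) + 13)) - 1*(-4208) = -12*1/(3*(0 + 13)) + 4208 = -12/(13*3) + 4208 = -12/39 + 4208 = -12*1/39 + 4208 = -4/13 + 4208 = 54700/13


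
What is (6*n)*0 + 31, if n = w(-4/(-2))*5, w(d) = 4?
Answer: 31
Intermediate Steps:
n = 20 (n = 4*5 = 20)
(6*n)*0 + 31 = (6*20)*0 + 31 = 120*0 + 31 = 0 + 31 = 31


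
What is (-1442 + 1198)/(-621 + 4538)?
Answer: -244/3917 ≈ -0.062293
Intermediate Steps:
(-1442 + 1198)/(-621 + 4538) = -244/3917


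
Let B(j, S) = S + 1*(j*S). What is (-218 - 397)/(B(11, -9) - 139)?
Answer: 615/247 ≈ 2.4899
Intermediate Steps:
B(j, S) = S + S*j (B(j, S) = S + 1*(S*j) = S + S*j)
(-218 - 397)/(B(11, -9) - 139) = (-218 - 397)/(-9*(1 + 11) - 139) = -615/(-9*12 - 139) = -615/(-108 - 139) = -615/(-247) = -615*(-1/247) = 615/247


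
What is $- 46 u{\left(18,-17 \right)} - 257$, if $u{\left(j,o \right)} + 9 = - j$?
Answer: $985$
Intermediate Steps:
$u{\left(j,o \right)} = -9 - j$
$- 46 u{\left(18,-17 \right)} - 257 = - 46 \left(-9 - 18\right) - 257 = \left(-46\right) \left(-27\right) - 257 = 1242 - 257 = 985$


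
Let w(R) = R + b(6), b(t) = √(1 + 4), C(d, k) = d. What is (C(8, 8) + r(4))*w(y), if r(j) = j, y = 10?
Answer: 120 + 12*√5 ≈ 146.83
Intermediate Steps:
b(t) = √5
w(R) = R + √5
(C(8, 8) + r(4))*w(y) = (8 + 4)*(10 + √5) = 12*(10 + √5) = 120 + 12*√5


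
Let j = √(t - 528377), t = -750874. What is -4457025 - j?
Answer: -4457025 - 3*I*√142139 ≈ -4.457e+6 - 1131.0*I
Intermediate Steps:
j = 3*I*√142139 (j = √(-750874 - 528377) = √(-1279251) = 3*I*√142139 ≈ 1131.0*I)
-4457025 - j = -4457025 - 3*I*√142139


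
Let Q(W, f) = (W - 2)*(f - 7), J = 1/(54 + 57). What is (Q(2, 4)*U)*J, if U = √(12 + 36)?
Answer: 0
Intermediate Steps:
J = 1/111 ≈ 0.0090090
U = 4*√3 (U = √48 = 4*√3 ≈ 6.9282)
Q(W, f) = (-7 + f)*(-2 + W) (Q(W, f) = (-2 + W)*(-7 + f) = (-7 + f)*(-2 + W))
(Q(2, 4)*U)*J = ((14 - 7*2 - 2*4 + 2*4)*(4*√3))*(1/111) = ((14 - 14 - 8 + 8)*(4*√3))*(1/111) = (0*(4*√3))*(1/111) = 0*(1/111) = 0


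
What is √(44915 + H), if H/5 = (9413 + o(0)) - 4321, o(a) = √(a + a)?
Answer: 5*√2815 ≈ 265.28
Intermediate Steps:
o(a) = √2*√a (o(a) = √(2*a) = √2*√a)
H = 25460 (H = 5*((9413 + √2*√0) - 4321) = 5*((9413 + √2*0) - 4321) = 5*((9413 + 0) - 4321) = 5*(9413 - 4321) = 5*5092 = 25460)
√(44915 + H) = √(44915 + 25460) = √70375 = 5*√2815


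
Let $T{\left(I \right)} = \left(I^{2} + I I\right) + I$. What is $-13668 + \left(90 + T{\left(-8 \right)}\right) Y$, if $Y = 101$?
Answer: $7542$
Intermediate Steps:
$T{\left(I \right)} = I + 2 I^{2}$ ($T{\left(I \right)} = \left(I^{2} + I^{2}\right) + I = 2 I^{2} + I = I + 2 I^{2}$)
$-13668 + \left(90 + T{\left(-8 \right)}\right) Y = -13668 + \left(90 - 8 \left(1 + 2 \left(-8\right)\right)\right) 101 = -13668 + \left(90 - 8 \left(1 - 16\right)\right) 101 = -13668 + \left(90 - -120\right) 101 = -13668 + \left(90 + 120\right) 101 = -13668 + 210 \cdot 101 = -13668 + 21210 = 7542$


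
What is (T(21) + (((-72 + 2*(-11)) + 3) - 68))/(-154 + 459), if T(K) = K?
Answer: -138/305 ≈ -0.45246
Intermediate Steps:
(T(21) + (((-72 + 2*(-11)) + 3) - 68))/(-154 + 459) = (21 + (((-72 + 2*(-11)) + 3) - 68))/(-154 + 459) = (21 + (((-72 - 22) + 3) - 68))/305 = (21 + ((-94 + 3) - 68))*(1/305) = (21 + (-91 - 68))*(1/305) = (21 - 159)*(1/305) = -138*1/305 = -138/305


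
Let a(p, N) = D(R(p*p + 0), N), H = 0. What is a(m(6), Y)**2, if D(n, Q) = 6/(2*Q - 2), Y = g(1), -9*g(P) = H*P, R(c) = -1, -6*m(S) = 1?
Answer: 9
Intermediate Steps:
m(S) = -1/6 (m(S) = -1/6*1 = -1/6)
g(P) = 0 (g(P) = -0*P = -1/9*0 = 0)
Y = 0
D(n, Q) = 6/(-2 + 2*Q)
a(p, N) = 3/(-1 + N)
a(m(6), Y)**2 = (3/(-1 + 0))**2 = (3/(-1))**2 = (3*(-1))**2 = (-3)**2 = 9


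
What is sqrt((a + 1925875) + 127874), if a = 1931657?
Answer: sqrt(3985406) ≈ 1996.3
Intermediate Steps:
sqrt((a + 1925875) + 127874) = sqrt((1931657 + 1925875) + 127874) = sqrt(3857532 + 127874) = sqrt(3985406)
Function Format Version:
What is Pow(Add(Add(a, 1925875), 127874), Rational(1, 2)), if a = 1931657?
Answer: Pow(3985406, Rational(1, 2)) ≈ 1996.3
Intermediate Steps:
Pow(Add(Add(a, 1925875), 127874), Rational(1, 2)) = Pow(Add(Add(1931657, 1925875), 127874), Rational(1, 2)) = Pow(Add(3857532, 127874), Rational(1, 2)) = Pow(3985406, Rational(1, 2))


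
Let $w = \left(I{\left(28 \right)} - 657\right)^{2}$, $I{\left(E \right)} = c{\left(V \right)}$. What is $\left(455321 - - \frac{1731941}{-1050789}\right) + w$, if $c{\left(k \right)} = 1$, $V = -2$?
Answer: $\frac{930636901432}{1050789} \approx 8.8566 \cdot 10^{5}$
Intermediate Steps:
$I{\left(E \right)} = 1$
$w = 430336$ ($w = \left(1 - 657\right)^{2} = \left(-656\right)^{2} = 430336$)
$\left(455321 - - \frac{1731941}{-1050789}\right) + w = \left(455321 - - \frac{1731941}{-1050789}\right) + 430336 = \left(455321 - \left(-1731941\right) \left(- \frac{1}{1050789}\right)\right) + 430336 = \left(455321 - \frac{1731941}{1050789}\right) + 430336 = \frac{478444566328}{1050789} + 430336 = \frac{930636901432}{1050789}$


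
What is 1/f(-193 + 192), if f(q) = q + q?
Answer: -1/2 ≈ -0.50000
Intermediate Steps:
f(q) = 2*q
1/f(-193 + 192) = 1/(2*(-193 + 192)) = 1/(2*(-1)) = 1/(-2) = -1/2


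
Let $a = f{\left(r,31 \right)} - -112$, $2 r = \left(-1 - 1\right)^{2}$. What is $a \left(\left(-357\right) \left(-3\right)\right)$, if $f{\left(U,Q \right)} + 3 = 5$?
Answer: $122094$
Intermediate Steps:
$r = 2$ ($r = \frac{\left(-1 - 1\right)^{2}}{2} = \frac{\left(-2\right)^{2}}{2} = \frac{1}{2} \cdot 4 = 2$)
$f{\left(U,Q \right)} = 2$ ($f{\left(U,Q \right)} = -3 + 5 = 2$)
$a = 114$ ($a = 2 - -112 = 2 + 112 = 114$)
$a \left(\left(-357\right) \left(-3\right)\right) = 114 \left(\left(-357\right) \left(-3\right)\right) = 114 \cdot 1071 = 122094$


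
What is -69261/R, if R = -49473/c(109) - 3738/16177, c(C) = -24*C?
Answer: -46524737704/12548351 ≈ -3707.6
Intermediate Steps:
R = 37645053/2015192 (R = -49473/((-24*109)) - 3738/16177 = -49473/(-2616) - 3738*1/16177 = -49473*(-1/2616) - 534/2311 = 16491/872 - 534/2311 = 37645053/2015192 ≈ 18.681)
-69261/R = -69261/37645053/2015192 = -69261*2015192/37645053 = -46524737704/12548351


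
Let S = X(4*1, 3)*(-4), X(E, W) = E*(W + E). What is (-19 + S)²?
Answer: 17161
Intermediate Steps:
X(E, W) = E*(E + W)
S = -112 (S = ((4*1)*(4*1 + 3))*(-4) = (4*(4 + 3))*(-4) = (4*7)*(-4) = 28*(-4) = -112)
(-19 + S)² = (-19 - 112)² = (-131)² = 17161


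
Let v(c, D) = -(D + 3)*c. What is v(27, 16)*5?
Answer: -2565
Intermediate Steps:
v(c, D) = -c*(3 + D) (v(c, D) = -(3 + D)*c = -c*(3 + D))
v(27, 16)*5 = -1*27*(3 + 16)*5 = -1*27*19*5 = -513*5 = -2565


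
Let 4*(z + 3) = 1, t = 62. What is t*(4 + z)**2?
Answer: 775/8 ≈ 96.875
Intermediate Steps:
z = -11/4 (z = -3 + (1/4)*1 = -3 + 1/4 = -11/4 ≈ -2.7500)
t*(4 + z)**2 = 62*(4 - 11/4)**2 = 62*(5/4)**2 = 62*(25/16) = 775/8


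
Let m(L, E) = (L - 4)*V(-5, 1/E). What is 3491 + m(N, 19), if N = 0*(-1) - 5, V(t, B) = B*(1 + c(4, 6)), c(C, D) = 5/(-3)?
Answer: 66335/19 ≈ 3491.3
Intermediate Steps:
c(C, D) = -5/3 (c(C, D) = 5*(-⅓) = -5/3)
V(t, B) = -2*B/3 (V(t, B) = B*(1 - 5/3) = B*(-⅔) = -2*B/3)
N = -5 (N = 0 - 5 = -5)
m(L, E) = -2*(-4 + L)/(3*E) (m(L, E) = (L - 4)*(-2/(3*E)) = (-4 + L)*(-2/(3*E)) = -2*(-4 + L)/(3*E))
3491 + m(N, 19) = 3491 + (⅔)*(4 - 1*(-5))/19 = 3491 + (⅔)*(1/19)*(4 + 5) = 3491 + (⅔)*(1/19)*9 = 3491 + 6/19 = 66335/19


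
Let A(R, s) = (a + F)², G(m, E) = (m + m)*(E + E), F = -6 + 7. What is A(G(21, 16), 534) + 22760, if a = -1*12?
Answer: 22881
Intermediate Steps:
F = 1
a = -12
G(m, E) = 4*E*m (G(m, E) = (2*m)*(2*E) = 4*E*m)
A(R, s) = 121 (A(R, s) = (-12 + 1)² = (-11)² = 121)
A(G(21, 16), 534) + 22760 = 121 + 22760 = 22881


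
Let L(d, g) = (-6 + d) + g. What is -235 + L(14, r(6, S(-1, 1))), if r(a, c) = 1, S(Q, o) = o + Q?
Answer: -226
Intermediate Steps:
S(Q, o) = Q + o
L(d, g) = -6 + d + g
-235 + L(14, r(6, S(-1, 1))) = -235 + (-6 + 14 + 1) = -235 + 9 = -226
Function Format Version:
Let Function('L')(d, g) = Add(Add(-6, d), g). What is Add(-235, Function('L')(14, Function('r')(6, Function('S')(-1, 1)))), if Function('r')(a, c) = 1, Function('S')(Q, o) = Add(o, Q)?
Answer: -226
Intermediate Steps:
Function('S')(Q, o) = Add(Q, o)
Function('L')(d, g) = Add(-6, d, g)
Add(-235, Function('L')(14, Function('r')(6, Function('S')(-1, 1)))) = Add(-235, Add(-6, 14, 1)) = Add(-235, 9) = -226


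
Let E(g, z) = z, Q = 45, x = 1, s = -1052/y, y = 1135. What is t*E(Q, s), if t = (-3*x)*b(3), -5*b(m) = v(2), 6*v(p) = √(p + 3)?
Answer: -526*√5/5675 ≈ -0.20725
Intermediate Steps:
v(p) = √(3 + p)/6 (v(p) = √(p + 3)/6 = √(3 + p)/6)
s = -1052/1135 ≈ -0.92687
b(m) = -√5/30 (b(m) = -√(3 + 2)/30 = -√5/30)
t = √5/10 (t = (-3*1)*(-√5/30) = -(-1)*√5/10 = √5/10 ≈ 0.22361)
t*E(Q, s) = (√5/10)*(-1052/1135) = -526*√5/5675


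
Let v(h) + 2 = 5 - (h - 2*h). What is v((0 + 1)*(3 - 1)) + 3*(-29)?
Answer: -82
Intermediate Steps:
v(h) = 3 + h (v(h) = -2 + (5 - (h - 2*h)) = -2 + (5 - (-1)*h) = -2 + (5 + h) = 3 + h)
v((0 + 1)*(3 - 1)) + 3*(-29) = (3 + (0 + 1)*(3 - 1)) + 3*(-29) = (3 + 1*2) - 87 = (3 + 2) - 87 = 5 - 87 = -82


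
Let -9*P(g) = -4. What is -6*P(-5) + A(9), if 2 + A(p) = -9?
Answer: -41/3 ≈ -13.667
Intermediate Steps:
P(g) = 4/9 (P(g) = -⅑*(-4) = 4/9)
A(p) = -11 (A(p) = -2 - 9 = -11)
-6*P(-5) + A(9) = -6*4/9 - 11 = -8/3 - 11 = -41/3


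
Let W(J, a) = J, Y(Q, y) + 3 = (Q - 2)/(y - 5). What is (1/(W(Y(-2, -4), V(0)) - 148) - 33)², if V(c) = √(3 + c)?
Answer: 2000236176/1836025 ≈ 1089.4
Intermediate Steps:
Y(Q, y) = -3 + (-2 + Q)/(-5 + y) (Y(Q, y) = -3 + (Q - 2)/(y - 5) = -3 + (-2 + Q)/(-5 + y))
(1/(W(Y(-2, -4), V(0)) - 148) - 33)² = (1/((13 - 2 - 3*(-4))/(-5 - 4) - 148) - 33)² = (1/((13 - 2 + 12)/(-9) - 148) - 33)² = (1/(-⅑*23 - 148) - 33)² = (1/(-23/9 - 148) - 33)² = (1/(-1355/9) - 33)² = (-9/1355 - 33)² = (-44724/1355)² = 2000236176/1836025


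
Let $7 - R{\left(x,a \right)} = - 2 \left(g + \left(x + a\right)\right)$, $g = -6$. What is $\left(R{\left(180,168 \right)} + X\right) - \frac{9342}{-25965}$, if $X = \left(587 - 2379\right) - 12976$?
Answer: $- \frac{40611107}{2885} \approx -14077.0$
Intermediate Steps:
$R{\left(x,a \right)} = -5 + 2 a + 2 x$ ($R{\left(x,a \right)} = 7 - - 2 \left(-6 + \left(x + a\right)\right) = 7 - - 2 \left(-6 + \left(a + x\right)\right) = 7 - - 2 \left(-6 + a + x\right) = 7 - \left(12 - 2 a - 2 x\right) = 7 + \left(-12 + 2 a + 2 x\right) = -5 + 2 a + 2 x$)
$X = -14768$ ($X = \left(587 - 2379\right) - 12976 = -1792 - 12976 = -14768$)
$\left(R{\left(180,168 \right)} + X\right) - \frac{9342}{-25965} = \left(\left(-5 + 2 \cdot 168 + 2 \cdot 180\right) - 14768\right) - \frac{9342}{-25965} = \left(\left(-5 + 336 + 360\right) - 14768\right) - - \frac{1038}{2885} = \left(691 - 14768\right) + \frac{1038}{2885} = -14077 + \frac{1038}{2885} = - \frac{40611107}{2885}$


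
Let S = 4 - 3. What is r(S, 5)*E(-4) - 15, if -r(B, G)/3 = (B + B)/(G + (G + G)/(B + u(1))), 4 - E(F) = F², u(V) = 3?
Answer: -27/5 ≈ -5.4000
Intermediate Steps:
E(F) = 4 - F²
S = 1
r(B, G) = -6*B/(G + 2*G/(3 + B)) (r(B, G) = -3*(B + B)/(G + (G + G)/(B + 3)) = -3*2*B/(G + (2*G)/(3 + B)) = -3*2*B/(G + 2*G/(3 + B)) = -6*B/(G + 2*G/(3 + B)))
r(S, 5)*E(-4) - 15 = (-6*1*(3 + 1)/(5*(5 + 1)))*(4 - 1*(-4)²) - 15 = (-6*1*⅕*4/6)*(4 - 1*16) - 15 = (-6*1*⅕*⅙*4)*(4 - 16) - 15 = -⅘*(-12) - 15 = 48/5 - 15 = -27/5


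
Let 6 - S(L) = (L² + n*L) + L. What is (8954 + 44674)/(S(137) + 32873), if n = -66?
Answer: 53628/23015 ≈ 2.3301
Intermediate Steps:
S(L) = 6 - L² + 65*L (S(L) = 6 - ((L² - 66*L) + L) = 6 - (L² - 65*L) = 6 + (-L² + 65*L) = 6 - L² + 65*L)
(8954 + 44674)/(S(137) + 32873) = (8954 + 44674)/((6 - 1*137² + 65*137) + 32873) = 53628/((6 - 1*18769 + 8905) + 32873) = 53628/((6 - 18769 + 8905) + 32873) = 53628/(-9858 + 32873) = 53628/23015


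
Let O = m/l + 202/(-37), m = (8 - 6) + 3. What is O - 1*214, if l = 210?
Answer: -341003/1554 ≈ -219.44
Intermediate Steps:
m = 5 (m = 2 + 3 = 5)
O = -8447/1554 (O = 5/210 + 202/(-37) = 5*(1/210) + 202*(-1/37) = 1/42 - 202/37 = -8447/1554 ≈ -5.4357)
O - 1*214 = -8447/1554 - 1*214 = -8447/1554 - 214 = -341003/1554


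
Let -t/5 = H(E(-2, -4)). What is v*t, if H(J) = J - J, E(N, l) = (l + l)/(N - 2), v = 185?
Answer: 0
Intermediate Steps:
E(N, l) = 2*l/(-2 + N) (E(N, l) = (2*l)/(-2 + N) = 2*l/(-2 + N))
H(J) = 0
t = 0 (t = -5*0 = 0)
v*t = 185*0 = 0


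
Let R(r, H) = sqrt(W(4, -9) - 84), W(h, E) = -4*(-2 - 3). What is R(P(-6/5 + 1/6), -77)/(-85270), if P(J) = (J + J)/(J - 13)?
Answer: -4*I/42635 ≈ -9.382e-5*I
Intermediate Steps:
W(h, E) = 20 (W(h, E) = -4*(-5) = 20)
P(J) = 2*J/(-13 + J) (P(J) = (2*J)/(-13 + J) = 2*J/(-13 + J))
R(r, H) = 8*I (R(r, H) = sqrt(20 - 84) = sqrt(-64) = 8*I)
R(P(-6/5 + 1/6), -77)/(-85270) = (8*I)/(-85270) = (8*I)*(-1/85270) = -4*I/42635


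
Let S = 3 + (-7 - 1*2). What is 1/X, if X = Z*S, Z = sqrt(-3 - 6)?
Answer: I/18 ≈ 0.055556*I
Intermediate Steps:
S = -6 (S = 3 + (-7 - 2) = 3 - 9 = -6)
Z = 3*I (Z = sqrt(-9) = 3*I ≈ 3.0*I)
X = -18*I (X = (3*I)*(-6) = -18*I ≈ -18.0*I)
1/X = 1/(-18*I) = I/18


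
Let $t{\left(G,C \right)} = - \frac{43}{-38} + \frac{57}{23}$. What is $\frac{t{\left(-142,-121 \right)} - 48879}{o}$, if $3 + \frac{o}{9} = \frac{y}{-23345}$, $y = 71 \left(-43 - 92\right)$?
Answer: $\frac{8671569473}{4134780} \approx 2097.2$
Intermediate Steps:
$t{\left(G,C \right)} = \frac{3155}{874}$ ($t{\left(G,C \right)} = \left(-43\right) \left(- \frac{1}{38}\right) + 57 \cdot \frac{1}{23} = \frac{43}{38} + \frac{57}{23} = \frac{3155}{874}$)
$y = -9585$ ($y = 71 \left(-135\right) = -9585$)
$o = - \frac{108810}{4669}$ ($o = -27 + 9 \left(- \frac{9585}{-23345}\right) = -27 + 9 \left(\left(-9585\right) \left(- \frac{1}{23345}\right)\right) = -27 + 9 \cdot \frac{1917}{4669} = -27 + \frac{17253}{4669} = - \frac{108810}{4669} \approx -23.305$)
$\frac{t{\left(-142,-121 \right)} - 48879}{o} = \frac{\frac{3155}{874} - 48879}{- \frac{108810}{4669}} = \left(\frac{3155}{874} - 48879\right) \left(- \frac{4669}{108810}\right) = \left(- \frac{42717091}{874}\right) \left(- \frac{4669}{108810}\right) = \frac{8671569473}{4134780}$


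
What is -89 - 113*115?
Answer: -13084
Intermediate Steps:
-89 - 113*115 = -89 - 12995 = -13084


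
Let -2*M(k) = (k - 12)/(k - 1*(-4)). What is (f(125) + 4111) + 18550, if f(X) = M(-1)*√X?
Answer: 22661 + 65*√5/6 ≈ 22685.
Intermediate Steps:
M(k) = -(-12 + k)/(2*(4 + k)) (M(k) = -(k - 12)/(2*(k - 1*(-4))) = -(-12 + k)/(2*(k + 4)) = -(-12 + k)/(2*(4 + k)))
f(X) = 13*√X/6 (f(X) = ((12 - 1*(-1))/(2*(4 - 1)))*√X = ((½)*(12 + 1)/3)*√X = ((½)*(⅓)*13)*√X = 13*√X/6)
(f(125) + 4111) + 18550 = (13*√125/6 + 4111) + 18550 = (13*(5*√5)/6 + 4111) + 18550 = (65*√5/6 + 4111) + 18550 = (4111 + 65*√5/6) + 18550 = 22661 + 65*√5/6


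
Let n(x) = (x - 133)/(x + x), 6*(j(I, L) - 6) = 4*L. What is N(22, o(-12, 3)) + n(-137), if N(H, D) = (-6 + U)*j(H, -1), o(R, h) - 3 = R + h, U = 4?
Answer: -3979/411 ≈ -9.6813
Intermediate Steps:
o(R, h) = 3 + R + h (o(R, h) = 3 + (R + h) = 3 + R + h)
j(I, L) = 6 + 2*L/3 (j(I, L) = 6 + (4*L)/6 = 6 + 2*L/3)
N(H, D) = -32/3 (N(H, D) = (-6 + 4)*(6 + (2/3)*(-1)) = -2*(6 - 2/3) = -2*16/3 = -32/3)
n(x) = (-133 + x)/(2*x) (n(x) = (-133 + x)/((2*x)) = (-133 + x)*(1/(2*x)) = (-133 + x)/(2*x))
N(22, o(-12, 3)) + n(-137) = -32/3 + (1/2)*(-133 - 137)/(-137) = -32/3 + (1/2)*(-1/137)*(-270) = -32/3 + 135/137 = -3979/411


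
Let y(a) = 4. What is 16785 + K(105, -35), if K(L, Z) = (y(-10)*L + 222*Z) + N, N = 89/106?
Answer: 1000199/106 ≈ 9435.8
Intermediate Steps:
N = 89/106 (N = 89*(1/106) = 89/106 ≈ 0.83962)
K(L, Z) = 89/106 + 4*L + 222*Z (K(L, Z) = (4*L + 222*Z) + 89/106 = 89/106 + 4*L + 222*Z)
16785 + K(105, -35) = 16785 + (89/106 + 4*105 + 222*(-35)) = 16785 + (89/106 + 420 - 7770) = 16785 - 779011/106 = 1000199/106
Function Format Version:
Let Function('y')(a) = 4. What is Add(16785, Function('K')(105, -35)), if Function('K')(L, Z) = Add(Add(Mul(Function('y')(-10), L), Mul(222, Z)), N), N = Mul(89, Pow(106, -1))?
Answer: Rational(1000199, 106) ≈ 9435.8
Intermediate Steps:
N = Rational(89, 106) (N = Mul(89, Rational(1, 106)) = Rational(89, 106) ≈ 0.83962)
Function('K')(L, Z) = Add(Rational(89, 106), Mul(4, L), Mul(222, Z)) (Function('K')(L, Z) = Add(Add(Mul(4, L), Mul(222, Z)), Rational(89, 106)) = Add(Rational(89, 106), Mul(4, L), Mul(222, Z)))
Add(16785, Function('K')(105, -35)) = Add(16785, Add(Rational(89, 106), Mul(4, 105), Mul(222, -35))) = Add(16785, Add(Rational(89, 106), 420, -7770)) = Add(16785, Rational(-779011, 106)) = Rational(1000199, 106)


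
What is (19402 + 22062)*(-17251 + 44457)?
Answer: 1128069584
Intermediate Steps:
(19402 + 22062)*(-17251 + 44457) = 41464*27206 = 1128069584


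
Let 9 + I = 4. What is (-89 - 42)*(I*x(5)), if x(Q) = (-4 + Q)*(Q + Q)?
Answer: 6550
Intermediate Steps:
I = -5 (I = -9 + 4 = -5)
x(Q) = 2*Q*(-4 + Q) (x(Q) = (-4 + Q)*(2*Q) = 2*Q*(-4 + Q))
(-89 - 42)*(I*x(5)) = (-89 - 42)*(-10*5*(-4 + 5)) = -(-655)*2*5*1 = -(-655)*10 = -131*(-50) = 6550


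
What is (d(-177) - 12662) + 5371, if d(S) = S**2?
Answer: 24038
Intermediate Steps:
(d(-177) - 12662) + 5371 = ((-177)**2 - 12662) + 5371 = (31329 - 12662) + 5371 = 18667 + 5371 = 24038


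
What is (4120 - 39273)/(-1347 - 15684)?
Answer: 35153/17031 ≈ 2.0641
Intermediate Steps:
(4120 - 39273)/(-1347 - 15684) = -35153/(-17031) = -35153*(-1/17031) = 35153/17031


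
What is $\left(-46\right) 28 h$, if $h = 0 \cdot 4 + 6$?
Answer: $-7728$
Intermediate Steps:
$h = 6$ ($h = 0 + 6 = 6$)
$\left(-46\right) 28 h = \left(-46\right) 28 \cdot 6 = \left(-1288\right) 6 = -7728$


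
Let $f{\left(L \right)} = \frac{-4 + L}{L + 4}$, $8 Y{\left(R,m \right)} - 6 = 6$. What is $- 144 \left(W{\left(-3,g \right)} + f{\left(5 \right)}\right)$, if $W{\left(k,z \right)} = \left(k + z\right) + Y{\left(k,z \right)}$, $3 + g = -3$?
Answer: $1064$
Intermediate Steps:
$g = -6$ ($g = -3 - 3 = -6$)
$Y{\left(R,m \right)} = \frac{3}{2}$ ($Y{\left(R,m \right)} = \frac{3}{4} + \frac{1}{8} \cdot 6 = \frac{3}{4} + \frac{3}{4} = \frac{3}{2}$)
$f{\left(L \right)} = \frac{-4 + L}{4 + L}$
$W{\left(k,z \right)} = \frac{3}{2} + k + z$ ($W{\left(k,z \right)} = \left(k + z\right) + \frac{3}{2} = \frac{3}{2} + k + z$)
$- 144 \left(W{\left(-3,g \right)} + f{\left(5 \right)}\right) = - 144 \left(\left(\frac{3}{2} - 3 - 6\right) + \frac{-4 + 5}{4 + 5}\right) = - 144 \left(- \frac{15}{2} + \frac{1}{9} \cdot 1\right) = - 144 \left(- \frac{15}{2} + \frac{1}{9}\right) = \left(-144\right) \left(- \frac{133}{18}\right) = 1064$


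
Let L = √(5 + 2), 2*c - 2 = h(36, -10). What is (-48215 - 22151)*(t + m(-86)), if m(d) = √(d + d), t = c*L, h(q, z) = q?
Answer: -1336954*√7 - 140732*I*√43 ≈ -3.5372e+6 - 9.2284e+5*I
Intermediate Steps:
c = 19 (c = 1 + (½)*36 = 1 + 18 = 19)
L = √7 ≈ 2.6458
t = 19*√7 ≈ 50.269
m(d) = √2*√d (m(d) = √(2*d) = √2*√d)
(-48215 - 22151)*(t + m(-86)) = (-48215 - 22151)*(19*√7 + √2*√(-86)) = -70366*(19*√7 + √2*(I*√86)) = -70366*(19*√7 + 2*I*√43) = -1336954*√7 - 140732*I*√43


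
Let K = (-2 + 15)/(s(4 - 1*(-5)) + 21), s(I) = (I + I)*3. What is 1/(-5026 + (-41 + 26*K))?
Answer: -75/379687 ≈ -0.00019753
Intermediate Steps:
s(I) = 6*I (s(I) = (2*I)*3 = 6*I)
K = 13/75 (K = (-2 + 15)/(6*(4 - 1*(-5)) + 21) = 13/(6*(4 + 5) + 21) = 13/(6*9 + 21) = 13/(54 + 21) = 13/75 ≈ 0.17333)
1/(-5026 + (-41 + 26*K)) = 1/(-5026 + (-41 + 26*(13/75))) = 1/(-5026 + (-41 + 338/75)) = 1/(-5026 - 2737/75) = 1/(-379687/75) = -75/379687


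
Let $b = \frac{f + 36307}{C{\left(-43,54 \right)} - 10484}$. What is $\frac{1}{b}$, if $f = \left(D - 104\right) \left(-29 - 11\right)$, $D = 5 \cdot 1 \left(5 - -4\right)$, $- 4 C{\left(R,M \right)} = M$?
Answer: $- \frac{20995}{77334} \approx -0.27148$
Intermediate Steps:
$C{\left(R,M \right)} = - \frac{M}{4}$
$D = 45$ ($D = 5 \left(5 + 4\right) = 5 \cdot 9 = 45$)
$f = 2360$ ($f = \left(45 - 104\right) \left(-29 - 11\right) = \left(-59\right) \left(-40\right) = 2360$)
$b = - \frac{77334}{20995}$ ($b = \frac{2360 + 36307}{\left(- \frac{1}{4}\right) 54 - 10484} = \frac{38667}{- \frac{27}{2} - 10484} = \frac{38667}{- \frac{20995}{2}} = 38667 \left(- \frac{2}{20995}\right) = - \frac{77334}{20995} \approx -3.6834$)
$\frac{1}{b} = \frac{1}{- \frac{77334}{20995}} = - \frac{20995}{77334}$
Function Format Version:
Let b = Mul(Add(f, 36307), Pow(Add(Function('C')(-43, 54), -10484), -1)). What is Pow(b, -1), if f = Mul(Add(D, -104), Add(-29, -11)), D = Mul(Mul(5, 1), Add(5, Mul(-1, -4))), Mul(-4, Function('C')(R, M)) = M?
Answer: Rational(-20995, 77334) ≈ -0.27148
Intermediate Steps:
Function('C')(R, M) = Mul(Rational(-1, 4), M)
D = 45 (D = Mul(5, Add(5, 4)) = Mul(5, 9) = 45)
f = 2360 (f = Mul(Add(45, -104), Add(-29, -11)) = Mul(-59, -40) = 2360)
b = Rational(-77334, 20995) (b = Mul(Add(2360, 36307), Pow(Add(Mul(Rational(-1, 4), 54), -10484), -1)) = Mul(38667, Pow(Add(Rational(-27, 2), -10484), -1)) = Mul(38667, Pow(Rational(-20995, 2), -1)) = Mul(38667, Rational(-2, 20995)) = Rational(-77334, 20995) ≈ -3.6834)
Pow(b, -1) = Pow(Rational(-77334, 20995), -1) = Rational(-20995, 77334)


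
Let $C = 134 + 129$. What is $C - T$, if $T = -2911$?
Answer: $3174$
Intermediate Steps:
$C = 263$
$C - T = 263 - -2911 = 263 + 2911 = 3174$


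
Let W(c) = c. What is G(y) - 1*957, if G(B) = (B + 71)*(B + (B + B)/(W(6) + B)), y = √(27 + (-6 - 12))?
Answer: -2057/3 ≈ -685.67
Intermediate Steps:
y = 3 (y = √(27 - 18) = √9 = 3)
G(B) = (71 + B)*(B + 2*B/(6 + B)) (G(B) = (B + 71)*(B + (B + B)/(6 + B)) = (71 + B)*(B + (2*B)/(6 + B)) = (71 + B)*(B + 2*B/(6 + B)))
G(y) - 1*957 = 3*(568 + 3² + 79*3)/(6 + 3) - 1*957 = 3*(568 + 9 + 237)/9 - 957 = 3*(⅑)*814 - 957 = 814/3 - 957 = -2057/3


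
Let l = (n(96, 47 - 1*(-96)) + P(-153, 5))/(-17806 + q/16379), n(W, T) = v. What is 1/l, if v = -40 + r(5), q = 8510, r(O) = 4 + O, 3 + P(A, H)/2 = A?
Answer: 291635964/5617997 ≈ 51.911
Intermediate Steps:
P(A, H) = -6 + 2*A
v = -31 (v = -40 + (4 + 5) = -40 + 9 = -31)
n(W, T) = -31
l = 5617997/291635964 (l = (-31 + (-6 + 2*(-153)))/(-17806 + 8510/16379) = (-31 + (-6 - 306))/(-17806 + 8510*(1/16379)) = (-31 - 312)/(-17806 + 8510/16379) = -343/(-291635964/16379) = -343*(-16379/291635964) = 5617997/291635964 ≈ 0.019264)
1/l = 1/(5617997/291635964) = 291635964/5617997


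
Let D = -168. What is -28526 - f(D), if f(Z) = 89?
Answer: -28615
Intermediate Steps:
-28526 - f(D) = -28526 - 1*89 = -28526 - 89 = -28615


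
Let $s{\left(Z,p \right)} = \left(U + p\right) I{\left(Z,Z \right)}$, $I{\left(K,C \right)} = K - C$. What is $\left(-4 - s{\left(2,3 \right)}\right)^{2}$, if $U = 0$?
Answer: $16$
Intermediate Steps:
$s{\left(Z,p \right)} = 0$ ($s{\left(Z,p \right)} = \left(0 + p\right) \left(Z - Z\right) = p 0 = 0$)
$\left(-4 - s{\left(2,3 \right)}\right)^{2} = \left(-4 - 0\right)^{2} = \left(-4 + 0\right)^{2} = \left(-4\right)^{2} = 16$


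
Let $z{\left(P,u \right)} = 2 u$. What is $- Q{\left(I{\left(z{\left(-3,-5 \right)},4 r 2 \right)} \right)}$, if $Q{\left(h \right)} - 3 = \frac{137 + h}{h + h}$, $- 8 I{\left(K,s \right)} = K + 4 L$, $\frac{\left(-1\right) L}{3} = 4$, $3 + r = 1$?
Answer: $- \frac{751}{58} \approx -12.948$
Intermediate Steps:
$r = -2$ ($r = -3 + 1 = -2$)
$L = -12$ ($L = \left(-3\right) 4 = -12$)
$I{\left(K,s \right)} = 6 - \frac{K}{8}$ ($I{\left(K,s \right)} = - \frac{K + 4 \left(-12\right)}{8} = - \frac{K - 48}{8} = - \frac{-48 + K}{8} = 6 - \frac{K}{8}$)
$Q{\left(h \right)} = 3 + \frac{137 + h}{2 h}$ ($Q{\left(h \right)} = 3 + \frac{137 + h}{h + h} = 3 + \frac{137 + h}{2 h}$)
$- Q{\left(I{\left(z{\left(-3,-5 \right)},4 r 2 \right)} \right)} = - \frac{137 + 7 \left(6 - \frac{2 \left(-5\right)}{8}\right)}{2 \left(6 - \frac{2 \left(-5\right)}{8}\right)} = - \frac{137 + 7 \left(6 - - \frac{5}{4}\right)}{2 \left(6 - - \frac{5}{4}\right)} = - \frac{137 + 7 \left(6 + \frac{5}{4}\right)}{2 \left(6 + \frac{5}{4}\right)} = - \frac{137 + 7 \cdot \frac{29}{4}}{2 \cdot \frac{29}{4}} = - \frac{4 \left(137 + \frac{203}{4}\right)}{2 \cdot 29} = - \frac{4 \cdot 751}{2 \cdot 29 \cdot 4} = \left(-1\right) \frac{751}{58} = - \frac{751}{58}$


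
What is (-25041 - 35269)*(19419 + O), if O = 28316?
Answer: -2878897850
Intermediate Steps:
(-25041 - 35269)*(19419 + O) = (-25041 - 35269)*(19419 + 28316) = -60310*47735 = -2878897850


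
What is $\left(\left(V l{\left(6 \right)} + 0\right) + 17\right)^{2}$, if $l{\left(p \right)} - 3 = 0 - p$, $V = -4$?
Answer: $841$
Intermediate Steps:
$l{\left(p \right)} = 3 - p$ ($l{\left(p \right)} = 3 + \left(0 - p\right) = 3 - p$)
$\left(\left(V l{\left(6 \right)} + 0\right) + 17\right)^{2} = \left(\left(- 4 \left(3 - 6\right) + 0\right) + 17\right)^{2} = \left(\left(\left(-4\right) \left(-3\right) + 0\right) + 17\right)^{2} = \left(\left(12 + 0\right) + 17\right)^{2} = \left(12 + 17\right)^{2} = 29^{2} = 841$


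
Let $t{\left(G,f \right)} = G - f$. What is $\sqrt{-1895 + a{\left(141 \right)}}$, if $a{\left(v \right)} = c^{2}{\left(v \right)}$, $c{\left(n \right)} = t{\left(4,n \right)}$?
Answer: $\sqrt{16874} \approx 129.9$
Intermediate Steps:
$c{\left(n \right)} = 4 - n$
$a{\left(v \right)} = \left(4 - v\right)^{2}$
$\sqrt{-1895 + a{\left(141 \right)}} = \sqrt{-1895 + \left(-4 + 141\right)^{2}} = \sqrt{-1895 + 137^{2}} = \sqrt{-1895 + 18769} = \sqrt{16874}$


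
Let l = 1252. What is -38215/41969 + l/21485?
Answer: -768504087/901703965 ≈ -0.85228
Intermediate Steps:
-38215/41969 + l/21485 = -38215/41969 + 1252/21485 = -768504087/901703965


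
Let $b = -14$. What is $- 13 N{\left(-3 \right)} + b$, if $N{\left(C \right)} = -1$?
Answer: $-1$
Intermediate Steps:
$- 13 N{\left(-3 \right)} + b = \left(-13\right) \left(-1\right) - 14 = 13 - 14 = -1$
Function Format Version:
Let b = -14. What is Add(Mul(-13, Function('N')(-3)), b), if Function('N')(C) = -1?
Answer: -1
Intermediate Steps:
Add(Mul(-13, Function('N')(-3)), b) = Add(Mul(-13, -1), -14) = Add(13, -14) = -1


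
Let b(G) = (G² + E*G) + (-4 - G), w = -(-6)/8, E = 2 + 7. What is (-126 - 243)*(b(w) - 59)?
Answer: 333207/16 ≈ 20825.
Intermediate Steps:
E = 9
w = ¾ (w = -(-6)/8 = -1*(-¾) = ¾ ≈ 0.75000)
b(G) = -4 + G² + 8*G (b(G) = (G² + 9*G) + (-4 - G) = -4 + G² + 8*G)
(-126 - 243)*(b(w) - 59) = (-126 - 243)*((-4 + (¾)² + 8*(¾)) - 59) = -369*((-4 + 9/16 + 6) - 59) = -369*(41/16 - 59) = -369*(-903/16) = 333207/16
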